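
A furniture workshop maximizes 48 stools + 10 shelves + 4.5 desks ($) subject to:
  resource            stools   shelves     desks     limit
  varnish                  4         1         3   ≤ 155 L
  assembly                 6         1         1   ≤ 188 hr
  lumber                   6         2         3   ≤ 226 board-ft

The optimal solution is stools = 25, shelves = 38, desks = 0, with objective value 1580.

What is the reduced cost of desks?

-7.5

Check each constraint at x*: varnish 138/155 (slack 17); assembly 188/188 (tight); lumber 226/226 (tight).
Slack constraints have shadow price 0 (complementary slackness).
Dual feasibility on the basic columns requires 6·y_assembly + 6·y_lumber = 48, 1·y_assembly + 2·y_lumber = 10.
→ y_assembly = 6 and y_lumber = 2.
Reduced cost of desks: c₃ − yᵀa₃ = 4.5 − (6·1 + 2·3) = 4.5 − 12 = -7.5.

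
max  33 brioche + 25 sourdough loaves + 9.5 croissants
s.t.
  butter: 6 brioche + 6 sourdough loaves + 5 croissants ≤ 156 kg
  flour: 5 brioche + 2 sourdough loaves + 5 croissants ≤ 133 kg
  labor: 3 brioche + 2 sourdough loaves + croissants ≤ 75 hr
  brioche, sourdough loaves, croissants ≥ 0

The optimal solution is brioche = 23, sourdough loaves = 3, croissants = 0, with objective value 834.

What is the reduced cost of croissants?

-6

At the optimum: butter uses 156 of 156 (binding); flour uses 121 of 133 (slack = 12); labor uses 75 of 75 (binding).
Slack constraints have shadow price 0 (complementary slackness).
From A_Bᵀ y = c: 6·y_butter + 3·y_labor = 33; 6·y_butter + 2·y_labor = 25.
Solving: y_butter = 1.5, y_labor = 8.
Reduced cost of croissants: c₃ − yᵀa₃ = 9.5 − (1.5·5 + 8·1) = 9.5 − 15.5 = -6.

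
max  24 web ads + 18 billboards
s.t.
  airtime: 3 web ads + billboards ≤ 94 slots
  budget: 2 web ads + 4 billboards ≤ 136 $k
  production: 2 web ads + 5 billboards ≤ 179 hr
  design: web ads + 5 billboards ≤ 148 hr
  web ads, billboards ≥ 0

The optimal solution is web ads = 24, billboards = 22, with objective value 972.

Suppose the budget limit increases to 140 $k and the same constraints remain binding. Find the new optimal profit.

984

At the optimum: airtime uses 94 of 94 (binding); budget uses 136 of 136 (binding); production uses 158 of 179 (slack = 21); design uses 134 of 148 (slack = 14).
Slack constraints have shadow price 0 (complementary slackness).
From A_Bᵀ y = c: 3·y_airtime + 2·y_budget = 24; 1·y_airtime + 4·y_budget = 18.
→ y_airtime = 6 and y_budget = 3.
Δz = y_budget·Δb = 3 × (4) = 12, so new z* = 972 + 12 = 984.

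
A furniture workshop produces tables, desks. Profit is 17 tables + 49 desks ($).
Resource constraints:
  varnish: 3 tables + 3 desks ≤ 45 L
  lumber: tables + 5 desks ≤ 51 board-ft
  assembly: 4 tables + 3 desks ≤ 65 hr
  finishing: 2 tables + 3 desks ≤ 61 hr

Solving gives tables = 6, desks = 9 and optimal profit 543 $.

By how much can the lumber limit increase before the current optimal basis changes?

Binding constraints: varnish, lumber. The basis is B = [[3,3],[1,5]] with det 12.
Per unit increase in lumber, x* moves by d = (-0.25, 0.25).
The basis stays optimal until tables reaches 0; allowable increase = 24 board-ft.

24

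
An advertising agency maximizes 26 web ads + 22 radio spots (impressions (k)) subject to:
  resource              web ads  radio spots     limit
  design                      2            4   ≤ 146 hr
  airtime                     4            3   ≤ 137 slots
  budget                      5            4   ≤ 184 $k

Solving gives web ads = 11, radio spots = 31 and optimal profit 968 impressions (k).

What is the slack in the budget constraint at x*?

budget used = 5·11 + 4·31 = 179; slack = 184 − 179 = 5.

5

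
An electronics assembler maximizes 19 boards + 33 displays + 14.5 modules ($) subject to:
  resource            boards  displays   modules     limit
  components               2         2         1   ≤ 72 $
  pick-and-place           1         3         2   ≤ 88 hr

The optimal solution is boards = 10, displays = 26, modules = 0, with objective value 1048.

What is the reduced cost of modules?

-5.5

At the optimum: components uses 72 of 72 (binding); pick-and-place uses 88 of 88 (binding).
The binding rows give the dual system: 2·y_components + 1·y_pick-and-place = 19 and 2·y_components + 3·y_pick-and-place = 33.
→ y_components = 6 and y_pick-and-place = 7.
Reduced cost of modules: c₃ − yᵀa₃ = 14.5 − (6·1 + 7·2) = 14.5 − 20 = -5.5.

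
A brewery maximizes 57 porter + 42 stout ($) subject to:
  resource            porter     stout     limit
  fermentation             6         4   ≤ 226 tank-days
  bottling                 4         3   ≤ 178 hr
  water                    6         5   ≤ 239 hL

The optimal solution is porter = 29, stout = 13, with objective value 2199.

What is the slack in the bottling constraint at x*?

23

bottling used = 4·29 + 3·13 = 155; slack = 178 − 155 = 23.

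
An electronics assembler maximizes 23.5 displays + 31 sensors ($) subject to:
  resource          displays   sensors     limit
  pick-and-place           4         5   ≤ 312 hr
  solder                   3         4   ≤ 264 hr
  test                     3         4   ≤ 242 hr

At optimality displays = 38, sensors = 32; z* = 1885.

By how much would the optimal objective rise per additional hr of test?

Check each constraint at x*: pick-and-place 312/312 (tight); solder 242/264 (slack 22); test 242/242 (tight).
By complementary slackness, y = 0 for the non-binding constraint.
Dual feasibility on the basic columns requires 4·y_pick-and-place + 3·y_test = 23.5, 5·y_pick-and-place + 4·y_test = 31.
This yields shadow prices y_pick-and-place = 1, y_test = 6.5.
Shadow price of test = 6.5.

6.5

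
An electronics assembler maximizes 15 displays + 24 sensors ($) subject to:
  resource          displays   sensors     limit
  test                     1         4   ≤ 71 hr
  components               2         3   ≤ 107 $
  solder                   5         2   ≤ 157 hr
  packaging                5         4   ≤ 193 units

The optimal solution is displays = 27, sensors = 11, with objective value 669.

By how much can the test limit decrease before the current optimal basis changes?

Binding constraints: test, solder. The basis is B = [[1,4],[5,2]] with det -18.
Per unit decrease in test, x* moves by d = (0.1111, -0.2778).
The basis stays optimal until sensors reaches 0; allowable decrease = 39.6 hr.

39.6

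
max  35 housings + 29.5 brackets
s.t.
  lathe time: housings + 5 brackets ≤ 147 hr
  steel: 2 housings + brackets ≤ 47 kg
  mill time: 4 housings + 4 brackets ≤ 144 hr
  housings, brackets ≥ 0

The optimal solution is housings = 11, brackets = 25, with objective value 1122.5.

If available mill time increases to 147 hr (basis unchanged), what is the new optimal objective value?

1140.5

Binding: steel and mill time. Non-binding: lathe time (11 unused).
Slack constraints have shadow price 0 (complementary slackness).
From A_Bᵀ y = c: 2·y_steel + 4·y_mill time = 35; 1·y_steel + 4·y_mill time = 29.5.
→ y_steel = 5.5 and y_mill time = 6.
Δz = y_mill time·Δb = 6 × (3) = 18, so new z* = 1122.5 + 18 = 1140.5.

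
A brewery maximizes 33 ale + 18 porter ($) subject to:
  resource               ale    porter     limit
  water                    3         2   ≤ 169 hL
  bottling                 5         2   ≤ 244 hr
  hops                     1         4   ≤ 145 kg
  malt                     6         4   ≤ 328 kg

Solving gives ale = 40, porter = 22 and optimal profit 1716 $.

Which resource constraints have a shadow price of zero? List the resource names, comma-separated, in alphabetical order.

hops, water

water: 164/169 (slack 5)
bottling: 244/244 (binding)
hops: 128/145 (slack 17)
malt: 328/328 (binding)
By complementary slackness, a constraint with positive slack has shadow price 0 → hops, water.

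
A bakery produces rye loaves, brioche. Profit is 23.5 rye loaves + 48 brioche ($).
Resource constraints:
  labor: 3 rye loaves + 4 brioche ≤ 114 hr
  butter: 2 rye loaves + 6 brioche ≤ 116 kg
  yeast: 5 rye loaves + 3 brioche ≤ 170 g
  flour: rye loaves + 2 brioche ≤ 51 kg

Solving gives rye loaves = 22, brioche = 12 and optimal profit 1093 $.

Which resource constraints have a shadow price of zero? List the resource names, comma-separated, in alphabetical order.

labor: 114/114 (binding)
butter: 116/116 (binding)
yeast: 146/170 (slack 24)
flour: 46/51 (slack 5)
By complementary slackness, a constraint with positive slack has shadow price 0 → flour, yeast.

flour, yeast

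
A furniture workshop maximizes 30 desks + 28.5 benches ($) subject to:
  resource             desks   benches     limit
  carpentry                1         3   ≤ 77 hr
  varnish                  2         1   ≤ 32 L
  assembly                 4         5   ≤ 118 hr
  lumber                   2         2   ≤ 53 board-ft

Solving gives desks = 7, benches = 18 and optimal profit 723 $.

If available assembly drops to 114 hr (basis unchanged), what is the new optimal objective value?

705

Check each constraint at x*: carpentry 61/77 (slack 16); varnish 32/32 (tight); assembly 118/118 (tight); lumber 50/53 (slack 3).
Slack constraints have shadow price 0 (complementary slackness).
The binding rows give the dual system: 2·y_varnish + 4·y_assembly = 30 and 1·y_varnish + 5·y_assembly = 28.5.
This yields shadow prices y_varnish = 6, y_assembly = 4.5.
Δz = y_assembly·Δb = 4.5 × (-4) = -18, so new z* = 723 − 18 = 705.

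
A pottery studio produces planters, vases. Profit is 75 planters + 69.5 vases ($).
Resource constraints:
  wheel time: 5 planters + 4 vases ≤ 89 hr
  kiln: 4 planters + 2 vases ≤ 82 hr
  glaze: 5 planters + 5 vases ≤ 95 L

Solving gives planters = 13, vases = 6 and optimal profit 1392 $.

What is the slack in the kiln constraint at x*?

kiln used = 4·13 + 2·6 = 64; slack = 82 − 64 = 18.

18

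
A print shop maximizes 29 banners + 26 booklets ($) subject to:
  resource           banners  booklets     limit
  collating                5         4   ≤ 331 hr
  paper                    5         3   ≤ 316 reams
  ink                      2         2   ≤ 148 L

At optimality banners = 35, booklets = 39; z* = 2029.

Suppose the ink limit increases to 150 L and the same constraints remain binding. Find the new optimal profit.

At the optimum: collating uses 331 of 331 (binding); paper uses 292 of 316 (slack = 24); ink uses 148 of 148 (binding).
Slack constraints have shadow price 0 (complementary slackness).
The binding rows give the dual system: 5·y_collating + 2·y_ink = 29 and 4·y_collating + 2·y_ink = 26.
This yields shadow prices y_collating = 3, y_ink = 7.
Δz = y_ink·Δb = 7 × (2) = 14, so new z* = 2029 + 14 = 2043.

2043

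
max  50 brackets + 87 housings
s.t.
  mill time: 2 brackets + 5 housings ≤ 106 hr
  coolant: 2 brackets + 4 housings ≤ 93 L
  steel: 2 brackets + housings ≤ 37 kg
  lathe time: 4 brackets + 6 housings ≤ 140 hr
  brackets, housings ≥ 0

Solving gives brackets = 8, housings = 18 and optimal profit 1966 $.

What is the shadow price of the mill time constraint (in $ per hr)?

6

Check each constraint at x*: mill time 106/106 (tight); coolant 88/93 (slack 5); steel 34/37 (slack 3); lathe time 140/140 (tight).
Since coolant, steel are not tight, their duals are 0.
Dual feasibility on the basic columns requires 2·y_mill time + 4·y_lathe time = 50, 5·y_mill time + 6·y_lathe time = 87.
→ y_mill time = 6 and y_lathe time = 9.5.
Shadow price of mill time = 6.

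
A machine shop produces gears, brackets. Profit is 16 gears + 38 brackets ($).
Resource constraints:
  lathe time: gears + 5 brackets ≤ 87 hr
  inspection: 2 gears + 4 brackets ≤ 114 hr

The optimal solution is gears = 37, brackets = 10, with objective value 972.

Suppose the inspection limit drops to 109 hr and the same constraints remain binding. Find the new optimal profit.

937

Check each constraint at x*: lathe time 87/87 (tight); inspection 114/114 (tight).
From A_Bᵀ y = c: 1·y_lathe time + 2·y_inspection = 16; 5·y_lathe time + 4·y_inspection = 38.
Solving: y_lathe time = 2, y_inspection = 7.
Δz = y_inspection·Δb = 7 × (-5) = -35, so new z* = 972 − 35 = 937.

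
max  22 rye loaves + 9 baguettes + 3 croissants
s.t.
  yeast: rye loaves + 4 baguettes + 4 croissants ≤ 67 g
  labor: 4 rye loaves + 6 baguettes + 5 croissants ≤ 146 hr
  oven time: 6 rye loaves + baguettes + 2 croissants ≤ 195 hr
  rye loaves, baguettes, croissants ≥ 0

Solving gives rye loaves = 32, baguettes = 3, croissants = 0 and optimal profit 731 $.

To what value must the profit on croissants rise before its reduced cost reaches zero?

11

Check each constraint at x*: yeast 44/67 (slack 23); labor 146/146 (tight); oven time 195/195 (tight).
Since yeast is not tight, its dual is 0.
From A_Bᵀ y = c: 4·y_labor + 6·y_oven time = 22; 6·y_labor + 1·y_oven time = 9.
This yields shadow prices y_labor = 1, y_oven time = 3.
croissants enters the basis when its profit ≥ yᵀa₃ = 1·5 + 3·2 = 11.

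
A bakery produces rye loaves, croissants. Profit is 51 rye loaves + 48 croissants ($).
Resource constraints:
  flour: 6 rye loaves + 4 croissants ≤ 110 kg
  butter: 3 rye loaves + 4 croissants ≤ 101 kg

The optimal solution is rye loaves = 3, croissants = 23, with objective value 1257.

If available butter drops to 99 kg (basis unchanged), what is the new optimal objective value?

1243

Both flour and butter are binding at x*.
From A_Bᵀ y = c: 6·y_flour + 3·y_butter = 51; 4·y_flour + 4·y_butter = 48.
This yields shadow prices y_flour = 5, y_butter = 7.
Δz = y_butter·Δb = 7 × (-2) = -14, so new z* = 1257 − 14 = 1243.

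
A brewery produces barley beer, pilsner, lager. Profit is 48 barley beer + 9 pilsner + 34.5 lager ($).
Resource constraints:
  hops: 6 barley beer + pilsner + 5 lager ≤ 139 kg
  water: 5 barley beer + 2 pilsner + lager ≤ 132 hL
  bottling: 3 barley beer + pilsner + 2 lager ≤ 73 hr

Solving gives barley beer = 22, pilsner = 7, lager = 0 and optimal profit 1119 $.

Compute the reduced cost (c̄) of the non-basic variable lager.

-4.5

At the optimum: hops uses 139 of 139 (binding); water uses 124 of 132 (slack = 8); bottling uses 73 of 73 (binding).
Slack constraints have shadow price 0 (complementary slackness).
From A_Bᵀ y = c: 6·y_hops + 3·y_bottling = 48; 1·y_hops + 1·y_bottling = 9.
This yields shadow prices y_hops = 7, y_bottling = 2.
Reduced cost of lager: c₃ − yᵀa₃ = 34.5 − (7·5 + 2·2) = 34.5 − 39 = -4.5.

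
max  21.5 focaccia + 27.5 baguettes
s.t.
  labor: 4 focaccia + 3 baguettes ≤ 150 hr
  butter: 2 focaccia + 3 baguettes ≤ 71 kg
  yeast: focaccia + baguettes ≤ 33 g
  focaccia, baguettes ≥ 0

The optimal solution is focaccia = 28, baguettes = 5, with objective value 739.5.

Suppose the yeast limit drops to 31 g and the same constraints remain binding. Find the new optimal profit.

Binding: butter and yeast. Non-binding: labor (23 unused).
Slack constraints have shadow price 0 (complementary slackness).
Dual feasibility on the basic columns requires 2·y_butter + 1·y_yeast = 21.5, 3·y_butter + 1·y_yeast = 27.5.
This yields shadow prices y_butter = 6, y_yeast = 9.5.
Δz = y_yeast·Δb = 9.5 × (-2) = -19, so new z* = 739.5 − 19 = 720.5.

720.5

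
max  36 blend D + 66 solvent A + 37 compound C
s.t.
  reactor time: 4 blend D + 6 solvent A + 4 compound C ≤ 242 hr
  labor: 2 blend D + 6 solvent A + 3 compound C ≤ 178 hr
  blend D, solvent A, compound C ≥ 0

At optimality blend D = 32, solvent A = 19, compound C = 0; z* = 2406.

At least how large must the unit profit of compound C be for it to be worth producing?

At the optimum: reactor time uses 242 of 242 (binding); labor uses 178 of 178 (binding).
From A_Bᵀ y = c: 4·y_reactor time + 2·y_labor = 36; 6·y_reactor time + 6·y_labor = 66.
Solving: y_reactor time = 7, y_labor = 4.
compound C enters the basis when its profit ≥ yᵀa₃ = 7·4 + 4·3 = 40.

40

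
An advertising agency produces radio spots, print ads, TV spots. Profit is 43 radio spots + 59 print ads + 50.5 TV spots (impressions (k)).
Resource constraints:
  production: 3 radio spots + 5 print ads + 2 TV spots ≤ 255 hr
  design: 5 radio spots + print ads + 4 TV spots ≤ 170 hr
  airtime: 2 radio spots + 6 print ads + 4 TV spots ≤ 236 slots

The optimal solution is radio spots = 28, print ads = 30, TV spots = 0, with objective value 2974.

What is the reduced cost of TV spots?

Check each constraint at x*: production 234/255 (slack 21); design 170/170 (tight); airtime 236/236 (tight).
Slack constraints have shadow price 0 (complementary slackness).
The binding rows give the dual system: 5·y_design + 2·y_airtime = 43 and 1·y_design + 6·y_airtime = 59.
→ y_design = 5 and y_airtime = 9.
Reduced cost of TV spots: c₃ − yᵀa₃ = 50.5 − (5·4 + 9·4) = 50.5 − 56 = -5.5.

-5.5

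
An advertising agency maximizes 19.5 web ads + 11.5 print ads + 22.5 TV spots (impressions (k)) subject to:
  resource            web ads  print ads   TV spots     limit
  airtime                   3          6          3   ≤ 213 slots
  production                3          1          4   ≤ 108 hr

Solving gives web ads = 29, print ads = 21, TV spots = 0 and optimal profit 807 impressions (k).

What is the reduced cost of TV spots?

At the optimum: airtime uses 213 of 213 (binding); production uses 108 of 108 (binding).
Dual feasibility on the basic columns requires 3·y_airtime + 3·y_production = 19.5, 6·y_airtime + 1·y_production = 11.5.
Solving: y_airtime = 1, y_production = 5.5.
Reduced cost of TV spots: c₃ − yᵀa₃ = 22.5 − (1·3 + 5.5·4) = 22.5 − 25 = -2.5.

-2.5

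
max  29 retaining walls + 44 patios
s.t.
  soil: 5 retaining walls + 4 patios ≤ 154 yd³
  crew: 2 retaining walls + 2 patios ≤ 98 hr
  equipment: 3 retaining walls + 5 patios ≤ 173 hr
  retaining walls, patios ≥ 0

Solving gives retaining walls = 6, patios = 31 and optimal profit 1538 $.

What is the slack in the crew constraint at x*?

crew used = 2·6 + 2·31 = 74; slack = 98 − 74 = 24.

24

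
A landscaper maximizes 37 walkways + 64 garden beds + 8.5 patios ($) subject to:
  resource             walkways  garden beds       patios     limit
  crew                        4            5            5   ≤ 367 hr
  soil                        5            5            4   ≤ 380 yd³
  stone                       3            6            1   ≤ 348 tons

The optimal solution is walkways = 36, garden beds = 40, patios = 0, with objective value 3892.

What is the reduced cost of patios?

Check each constraint at x*: crew 344/367 (slack 23); soil 380/380 (tight); stone 348/348 (tight).
By complementary slackness, y = 0 for the non-binding constraint.
From A_Bᵀ y = c: 5·y_soil + 3·y_stone = 37; 5·y_soil + 6·y_stone = 64.
This yields shadow prices y_soil = 2, y_stone = 9.
Reduced cost of patios: c₃ − yᵀa₃ = 8.5 − (2·4 + 9·1) = 8.5 − 17 = -8.5.

-8.5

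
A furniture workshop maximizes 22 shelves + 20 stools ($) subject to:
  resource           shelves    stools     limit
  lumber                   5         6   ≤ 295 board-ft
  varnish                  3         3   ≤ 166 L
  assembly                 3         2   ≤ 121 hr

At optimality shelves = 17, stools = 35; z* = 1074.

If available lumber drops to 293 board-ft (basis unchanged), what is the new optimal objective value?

1070

At the optimum: lumber uses 295 of 295 (binding); varnish uses 156 of 166 (slack = 10); assembly uses 121 of 121 (binding).
Since varnish is not tight, its dual is 0.
Dual feasibility on the basic columns requires 5·y_lumber + 3·y_assembly = 22, 6·y_lumber + 2·y_assembly = 20.
Solving: y_lumber = 2, y_assembly = 4.
Δz = y_lumber·Δb = 2 × (-2) = -4, so new z* = 1074 − 4 = 1070.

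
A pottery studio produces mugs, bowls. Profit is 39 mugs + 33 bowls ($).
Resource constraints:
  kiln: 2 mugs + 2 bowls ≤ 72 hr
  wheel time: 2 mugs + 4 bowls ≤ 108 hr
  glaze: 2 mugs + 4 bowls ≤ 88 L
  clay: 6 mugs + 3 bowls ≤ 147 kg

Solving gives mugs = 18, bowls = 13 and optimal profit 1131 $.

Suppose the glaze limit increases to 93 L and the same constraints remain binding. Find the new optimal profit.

1153.5

At the optimum: kiln uses 62 of 72 (slack = 10); wheel time uses 88 of 108 (slack = 20); glaze uses 88 of 88 (binding); clay uses 147 of 147 (binding).
Slack constraints have shadow price 0 (complementary slackness).
From A_Bᵀ y = c: 2·y_glaze + 6·y_clay = 39; 4·y_glaze + 3·y_clay = 33.
Solving: y_glaze = 4.5, y_clay = 5.
Δz = y_glaze·Δb = 4.5 × (5) = 22.5, so new z* = 1131 + 22.5 = 1153.5.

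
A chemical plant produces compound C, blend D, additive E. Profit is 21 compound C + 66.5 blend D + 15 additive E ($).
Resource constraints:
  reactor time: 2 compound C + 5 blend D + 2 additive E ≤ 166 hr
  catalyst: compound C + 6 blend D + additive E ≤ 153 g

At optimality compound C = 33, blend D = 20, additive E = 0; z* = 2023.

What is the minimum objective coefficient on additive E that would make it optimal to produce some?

Both reactor time and catalyst are binding at x*.
The binding rows give the dual system: 2·y_reactor time + 1·y_catalyst = 21 and 5·y_reactor time + 6·y_catalyst = 66.5.
→ y_reactor time = 8.5 and y_catalyst = 4.
additive E enters the basis when its profit ≥ yᵀa₃ = 8.5·2 + 4·1 = 21.

21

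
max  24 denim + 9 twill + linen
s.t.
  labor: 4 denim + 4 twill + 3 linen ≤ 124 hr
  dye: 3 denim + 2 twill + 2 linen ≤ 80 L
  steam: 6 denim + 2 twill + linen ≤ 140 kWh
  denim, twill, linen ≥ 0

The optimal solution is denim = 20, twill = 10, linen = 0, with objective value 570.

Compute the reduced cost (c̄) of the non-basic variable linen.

-4.5

Check each constraint at x*: labor 120/124 (slack 4); dye 80/80 (tight); steam 140/140 (tight).
Since labor is not tight, its dual is 0.
From A_Bᵀ y = c: 3·y_dye + 6·y_steam = 24; 2·y_dye + 2·y_steam = 9.
→ y_dye = 1 and y_steam = 3.5.
Reduced cost of linen: c₃ − yᵀa₃ = 1 − (1·2 + 3.5·1) = 1 − 5.5 = -4.5.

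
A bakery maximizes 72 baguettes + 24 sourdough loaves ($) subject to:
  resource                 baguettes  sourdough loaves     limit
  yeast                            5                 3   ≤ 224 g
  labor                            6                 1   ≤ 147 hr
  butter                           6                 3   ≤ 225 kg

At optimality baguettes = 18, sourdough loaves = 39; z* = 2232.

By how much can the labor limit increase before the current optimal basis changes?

Binding constraints: labor, butter. The basis is B = [[6,1],[6,3]] with det 12.
Per unit increase in labor, x* moves by d = (0.25, -0.5).
The basis stays optimal until sourdough loaves reaches 0; allowable increase = 78 hr.

78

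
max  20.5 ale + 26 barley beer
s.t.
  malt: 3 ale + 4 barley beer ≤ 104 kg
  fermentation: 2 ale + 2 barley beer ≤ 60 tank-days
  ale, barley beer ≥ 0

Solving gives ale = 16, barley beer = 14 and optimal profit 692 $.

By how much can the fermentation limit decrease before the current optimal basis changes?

8

Binding constraints: malt, fermentation. The basis is B = [[3,4],[2,2]] with det -2.
Per unit decrease in fermentation, x* moves by d = (-2, 1.5).
The basis stays optimal until ale reaches 0; allowable decrease = 8 tank-days.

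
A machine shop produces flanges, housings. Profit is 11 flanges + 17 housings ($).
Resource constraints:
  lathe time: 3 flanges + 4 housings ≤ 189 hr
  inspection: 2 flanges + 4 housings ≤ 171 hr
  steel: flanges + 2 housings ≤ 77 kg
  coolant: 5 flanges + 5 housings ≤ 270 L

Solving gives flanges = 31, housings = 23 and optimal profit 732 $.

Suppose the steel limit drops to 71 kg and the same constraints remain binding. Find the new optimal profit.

At the optimum: lathe time uses 185 of 189 (slack = 4); inspection uses 154 of 171 (slack = 17); steel uses 77 of 77 (binding); coolant uses 270 of 270 (binding).
Since lathe time, inspection are not tight, their duals are 0.
From A_Bᵀ y = c: 1·y_steel + 5·y_coolant = 11; 2·y_steel + 5·y_coolant = 17.
This yields shadow prices y_steel = 6, y_coolant = 1.
Δz = y_steel·Δb = 6 × (-6) = -36, so new z* = 732 − 36 = 696.

696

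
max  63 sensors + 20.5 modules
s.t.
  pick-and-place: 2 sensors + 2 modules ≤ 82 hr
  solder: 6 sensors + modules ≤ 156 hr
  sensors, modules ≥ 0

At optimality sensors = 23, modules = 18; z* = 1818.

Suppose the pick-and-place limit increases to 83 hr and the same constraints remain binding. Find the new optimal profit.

Check each constraint at x*: pick-and-place 82/82 (tight); solder 156/156 (tight).
From A_Bᵀ y = c: 2·y_pick-and-place + 6·y_solder = 63; 2·y_pick-and-place + 1·y_solder = 20.5.
→ y_pick-and-place = 6 and y_solder = 8.5.
Δz = y_pick-and-place·Δb = 6 × (1) = 6, so new z* = 1818 + 6 = 1824.

1824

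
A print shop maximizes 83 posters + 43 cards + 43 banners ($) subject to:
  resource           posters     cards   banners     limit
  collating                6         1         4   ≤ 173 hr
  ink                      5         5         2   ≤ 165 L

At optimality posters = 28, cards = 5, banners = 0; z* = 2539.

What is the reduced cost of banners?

-3

At the optimum: collating uses 173 of 173 (binding); ink uses 165 of 165 (binding).
Dual feasibility on the basic columns requires 6·y_collating + 5·y_ink = 83, 1·y_collating + 5·y_ink = 43.
Solving: y_collating = 8, y_ink = 7.
Reduced cost of banners: c₃ − yᵀa₃ = 43 − (8·4 + 7·2) = 43 − 46 = -3.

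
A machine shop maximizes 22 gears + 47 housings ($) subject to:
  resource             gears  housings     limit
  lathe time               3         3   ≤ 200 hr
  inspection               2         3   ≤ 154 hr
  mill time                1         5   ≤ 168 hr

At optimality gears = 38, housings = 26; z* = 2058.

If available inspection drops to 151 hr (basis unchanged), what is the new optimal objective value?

At the optimum: lathe time uses 192 of 200 (slack = 8); inspection uses 154 of 154 (binding); mill time uses 168 of 168 (binding).
Since lathe time is not tight, its dual is 0.
From A_Bᵀ y = c: 2·y_inspection + 1·y_mill time = 22; 3·y_inspection + 5·y_mill time = 47.
This yields shadow prices y_inspection = 9, y_mill time = 4.
Δz = y_inspection·Δb = 9 × (-3) = -27, so new z* = 2058 − 27 = 2031.

2031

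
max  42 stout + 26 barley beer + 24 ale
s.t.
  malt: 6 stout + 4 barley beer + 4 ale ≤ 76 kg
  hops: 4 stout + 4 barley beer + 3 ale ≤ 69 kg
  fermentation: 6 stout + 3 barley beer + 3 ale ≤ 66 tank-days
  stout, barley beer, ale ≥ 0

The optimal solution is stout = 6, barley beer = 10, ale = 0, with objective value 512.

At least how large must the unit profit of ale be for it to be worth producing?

At the optimum: malt uses 76 of 76 (binding); hops uses 64 of 69 (slack = 5); fermentation uses 66 of 66 (binding).
Slack constraints have shadow price 0 (complementary slackness).
The binding rows give the dual system: 6·y_malt + 6·y_fermentation = 42 and 4·y_malt + 3·y_fermentation = 26.
This yields shadow prices y_malt = 5, y_fermentation = 2.
ale enters the basis when its profit ≥ yᵀa₃ = 5·4 + 2·3 = 26.

26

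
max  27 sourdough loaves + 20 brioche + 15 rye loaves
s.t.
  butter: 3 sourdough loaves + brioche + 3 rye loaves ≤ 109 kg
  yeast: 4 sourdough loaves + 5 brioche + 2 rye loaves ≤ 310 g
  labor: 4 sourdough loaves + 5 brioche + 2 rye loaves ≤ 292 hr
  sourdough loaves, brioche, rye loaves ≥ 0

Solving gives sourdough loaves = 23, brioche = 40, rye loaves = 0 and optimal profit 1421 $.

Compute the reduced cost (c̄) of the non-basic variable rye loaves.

Check each constraint at x*: butter 109/109 (tight); yeast 292/310 (slack 18); labor 292/292 (tight).
By complementary slackness, y = 0 for the non-binding constraint.
From A_Bᵀ y = c: 3·y_butter + 4·y_labor = 27; 1·y_butter + 5·y_labor = 20.
This yields shadow prices y_butter = 5, y_labor = 3.
Reduced cost of rye loaves: c₃ − yᵀa₃ = 15 − (5·3 + 3·2) = 15 − 21 = -6.

-6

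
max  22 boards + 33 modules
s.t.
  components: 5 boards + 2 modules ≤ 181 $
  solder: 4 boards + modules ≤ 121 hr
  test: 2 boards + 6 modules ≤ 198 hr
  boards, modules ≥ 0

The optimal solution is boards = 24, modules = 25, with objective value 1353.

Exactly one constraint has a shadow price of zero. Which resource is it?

components

components: 170/181 (slack 11)
solder: 121/121 (binding)
test: 198/198 (binding)
By complementary slackness, a constraint with positive slack has shadow price 0 → components.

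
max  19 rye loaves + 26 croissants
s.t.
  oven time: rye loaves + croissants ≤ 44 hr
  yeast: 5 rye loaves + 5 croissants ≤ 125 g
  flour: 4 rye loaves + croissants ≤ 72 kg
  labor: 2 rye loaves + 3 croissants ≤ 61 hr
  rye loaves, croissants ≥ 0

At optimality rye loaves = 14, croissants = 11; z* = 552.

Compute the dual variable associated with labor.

Check each constraint at x*: oven time 25/44 (slack 19); yeast 125/125 (tight); flour 67/72 (slack 5); labor 61/61 (tight).
By complementary slackness, y = 0 for the non-binding constraints.
The binding rows give the dual system: 5·y_yeast + 2·y_labor = 19 and 5·y_yeast + 3·y_labor = 26.
This yields shadow prices y_yeast = 1, y_labor = 7.
Shadow price of labor = 7.

7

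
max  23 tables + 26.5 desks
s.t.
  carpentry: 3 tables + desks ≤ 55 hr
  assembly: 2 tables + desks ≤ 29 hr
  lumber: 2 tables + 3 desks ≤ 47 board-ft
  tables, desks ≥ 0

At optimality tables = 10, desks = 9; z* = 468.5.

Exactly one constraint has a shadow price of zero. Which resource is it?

carpentry: 39/55 (slack 16)
assembly: 29/29 (binding)
lumber: 47/47 (binding)
By complementary slackness, a constraint with positive slack has shadow price 0 → carpentry.

carpentry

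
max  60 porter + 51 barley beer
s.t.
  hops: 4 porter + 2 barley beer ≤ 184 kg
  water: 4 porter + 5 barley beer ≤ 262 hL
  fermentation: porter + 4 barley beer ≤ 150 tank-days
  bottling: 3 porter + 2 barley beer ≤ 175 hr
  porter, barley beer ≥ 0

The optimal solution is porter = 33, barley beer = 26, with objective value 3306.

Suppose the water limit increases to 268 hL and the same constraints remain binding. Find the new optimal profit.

3348

At the optimum: hops uses 184 of 184 (binding); water uses 262 of 262 (binding); fermentation uses 137 of 150 (slack = 13); bottling uses 151 of 175 (slack = 24).
By complementary slackness, y = 0 for the non-binding constraints.
Dual feasibility on the basic columns requires 4·y_hops + 4·y_water = 60, 2·y_hops + 5·y_water = 51.
This yields shadow prices y_hops = 8, y_water = 7.
Δz = y_water·Δb = 7 × (6) = 42, so new z* = 3306 + 42 = 3348.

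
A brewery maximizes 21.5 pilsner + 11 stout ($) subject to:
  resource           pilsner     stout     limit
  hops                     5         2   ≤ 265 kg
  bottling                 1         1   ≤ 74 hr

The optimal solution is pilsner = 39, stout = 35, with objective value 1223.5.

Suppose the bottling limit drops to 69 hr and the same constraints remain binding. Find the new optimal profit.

1203.5

Both hops and bottling are binding at x*.
The binding rows give the dual system: 5·y_hops + 1·y_bottling = 21.5 and 2·y_hops + 1·y_bottling = 11.
→ y_hops = 3.5 and y_bottling = 4.
Δz = y_bottling·Δb = 4 × (-5) = -20, so new z* = 1223.5 − 20 = 1203.5.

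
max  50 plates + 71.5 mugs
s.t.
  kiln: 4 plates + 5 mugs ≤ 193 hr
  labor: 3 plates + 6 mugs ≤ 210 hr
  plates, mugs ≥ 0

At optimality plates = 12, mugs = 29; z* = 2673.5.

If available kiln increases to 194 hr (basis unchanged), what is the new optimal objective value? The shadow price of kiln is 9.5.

2683

Δb = 1, so new z* = 2673.5 + (9.5)·(1) = 2673.5 + 9.5 = 2683.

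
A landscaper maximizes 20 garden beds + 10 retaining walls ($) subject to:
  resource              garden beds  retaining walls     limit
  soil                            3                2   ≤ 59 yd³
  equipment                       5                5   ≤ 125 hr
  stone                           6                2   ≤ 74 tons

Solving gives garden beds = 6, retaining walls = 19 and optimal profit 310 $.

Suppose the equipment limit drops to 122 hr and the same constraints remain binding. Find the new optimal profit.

307

Check each constraint at x*: soil 56/59 (slack 3); equipment 125/125 (tight); stone 74/74 (tight).
Slack constraints have shadow price 0 (complementary slackness).
Dual feasibility on the basic columns requires 5·y_equipment + 6·y_stone = 20, 5·y_equipment + 2·y_stone = 10.
This yields shadow prices y_equipment = 1, y_stone = 2.5.
Δz = y_equipment·Δb = 1 × (-3) = -3, so new z* = 310 − 3 = 307.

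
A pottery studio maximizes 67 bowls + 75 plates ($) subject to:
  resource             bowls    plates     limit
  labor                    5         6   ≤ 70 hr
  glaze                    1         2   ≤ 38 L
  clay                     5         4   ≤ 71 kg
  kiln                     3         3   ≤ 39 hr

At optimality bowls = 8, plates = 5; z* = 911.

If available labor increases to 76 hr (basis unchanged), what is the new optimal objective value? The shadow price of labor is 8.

959

Δb = 6, so new z* = 911 + (8)·(6) = 911 + 48 = 959.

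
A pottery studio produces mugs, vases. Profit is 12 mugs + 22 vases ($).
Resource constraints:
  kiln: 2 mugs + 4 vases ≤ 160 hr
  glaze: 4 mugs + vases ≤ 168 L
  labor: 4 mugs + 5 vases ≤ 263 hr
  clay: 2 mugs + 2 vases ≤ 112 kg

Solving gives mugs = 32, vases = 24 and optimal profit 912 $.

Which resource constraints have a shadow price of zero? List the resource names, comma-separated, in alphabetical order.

kiln: 160/160 (binding)
glaze: 152/168 (slack 16)
labor: 248/263 (slack 15)
clay: 112/112 (binding)
By complementary slackness, a constraint with positive slack has shadow price 0 → glaze, labor.

glaze, labor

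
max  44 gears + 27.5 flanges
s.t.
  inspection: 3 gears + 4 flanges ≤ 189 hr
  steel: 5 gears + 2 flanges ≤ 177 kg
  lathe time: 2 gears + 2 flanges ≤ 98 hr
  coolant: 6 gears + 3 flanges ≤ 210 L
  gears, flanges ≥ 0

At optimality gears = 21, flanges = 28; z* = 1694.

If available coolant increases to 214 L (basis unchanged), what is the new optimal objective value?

1716

At the optimum: inspection uses 175 of 189 (slack = 14); steel uses 161 of 177 (slack = 16); lathe time uses 98 of 98 (binding); coolant uses 210 of 210 (binding).
By complementary slackness, y = 0 for the non-binding constraints.
Dual feasibility on the basic columns requires 2·y_lathe time + 6·y_coolant = 44, 2·y_lathe time + 3·y_coolant = 27.5.
This yields shadow prices y_lathe time = 5.5, y_coolant = 5.5.
Δz = y_coolant·Δb = 5.5 × (4) = 22, so new z* = 1694 + 22 = 1716.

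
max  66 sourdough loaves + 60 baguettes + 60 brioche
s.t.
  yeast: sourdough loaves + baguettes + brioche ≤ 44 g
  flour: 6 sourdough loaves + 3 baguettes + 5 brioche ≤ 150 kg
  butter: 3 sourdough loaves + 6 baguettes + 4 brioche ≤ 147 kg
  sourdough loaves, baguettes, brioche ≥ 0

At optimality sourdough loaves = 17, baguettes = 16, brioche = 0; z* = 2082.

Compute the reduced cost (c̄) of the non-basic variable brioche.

Binding: flour and butter. Non-binding: yeast (11 unused).
Slack constraints have shadow price 0 (complementary slackness).
From A_Bᵀ y = c: 6·y_flour + 3·y_butter = 66; 3·y_flour + 6·y_butter = 60.
This yields shadow prices y_flour = 8, y_butter = 6.
Reduced cost of brioche: c₃ − yᵀa₃ = 60 − (8·5 + 6·4) = 60 − 64 = -4.

-4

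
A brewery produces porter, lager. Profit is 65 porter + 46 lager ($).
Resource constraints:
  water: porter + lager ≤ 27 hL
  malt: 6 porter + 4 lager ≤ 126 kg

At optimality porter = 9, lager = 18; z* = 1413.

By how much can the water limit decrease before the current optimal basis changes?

6

Binding constraints: water, malt. The basis is B = [[1,1],[6,4]] with det -2.
Per unit decrease in water, x* moves by d = (2, -3).
The basis stays optimal until lager reaches 0; allowable decrease = 6 hL.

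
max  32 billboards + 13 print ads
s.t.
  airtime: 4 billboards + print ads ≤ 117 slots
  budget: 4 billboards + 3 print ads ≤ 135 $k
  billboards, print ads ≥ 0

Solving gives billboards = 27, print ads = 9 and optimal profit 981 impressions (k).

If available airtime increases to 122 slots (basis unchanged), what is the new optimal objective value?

Check each constraint at x*: airtime 117/117 (tight); budget 135/135 (tight).
From A_Bᵀ y = c: 4·y_airtime + 4·y_budget = 32; 1·y_airtime + 3·y_budget = 13.
This yields shadow prices y_airtime = 5.5, y_budget = 2.5.
Δz = y_airtime·Δb = 5.5 × (5) = 27.5, so new z* = 981 + 27.5 = 1008.5.

1008.5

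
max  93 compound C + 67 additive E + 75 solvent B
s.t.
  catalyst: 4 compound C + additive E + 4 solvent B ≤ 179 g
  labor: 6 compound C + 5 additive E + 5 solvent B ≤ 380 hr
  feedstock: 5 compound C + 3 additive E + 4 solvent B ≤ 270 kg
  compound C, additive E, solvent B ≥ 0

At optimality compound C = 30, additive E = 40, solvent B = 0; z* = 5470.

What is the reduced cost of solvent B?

-1

Check each constraint at x*: catalyst 160/179 (slack 19); labor 380/380 (tight); feedstock 270/270 (tight).
Since catalyst is not tight, its dual is 0.
Dual feasibility on the basic columns requires 6·y_labor + 5·y_feedstock = 93, 5·y_labor + 3·y_feedstock = 67.
Solving: y_labor = 8, y_feedstock = 9.
Reduced cost of solvent B: c₃ − yᵀa₃ = 75 − (8·5 + 9·4) = 75 − 76 = -1.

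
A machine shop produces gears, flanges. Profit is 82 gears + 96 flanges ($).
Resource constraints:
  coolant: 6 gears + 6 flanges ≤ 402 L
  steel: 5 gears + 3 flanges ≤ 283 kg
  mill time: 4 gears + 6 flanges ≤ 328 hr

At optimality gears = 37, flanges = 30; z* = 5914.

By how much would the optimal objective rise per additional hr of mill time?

7

Check each constraint at x*: coolant 402/402 (tight); steel 275/283 (slack 8); mill time 328/328 (tight).
By complementary slackness, y = 0 for the non-binding constraint.
From A_Bᵀ y = c: 6·y_coolant + 4·y_mill time = 82; 6·y_coolant + 6·y_mill time = 96.
Solving: y_coolant = 9, y_mill time = 7.
Shadow price of mill time = 7.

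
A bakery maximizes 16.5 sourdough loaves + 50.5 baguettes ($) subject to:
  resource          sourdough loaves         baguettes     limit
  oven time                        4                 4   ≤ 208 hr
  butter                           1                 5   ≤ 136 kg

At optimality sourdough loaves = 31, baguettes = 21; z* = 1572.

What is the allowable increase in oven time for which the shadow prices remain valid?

Binding constraints: oven time, butter. The basis is B = [[4,4],[1,5]] with det 16.
Per unit increase in oven time, x* moves by d = (0.3125, -0.0625).
The basis stays optimal until baguettes reaches 0; allowable increase = 336 hr.

336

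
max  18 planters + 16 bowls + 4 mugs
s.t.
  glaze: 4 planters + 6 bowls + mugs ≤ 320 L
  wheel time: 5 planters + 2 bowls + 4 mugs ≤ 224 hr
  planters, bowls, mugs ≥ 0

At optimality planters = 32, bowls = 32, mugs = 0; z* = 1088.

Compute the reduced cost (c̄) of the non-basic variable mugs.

At the optimum: glaze uses 320 of 320 (binding); wheel time uses 224 of 224 (binding).
Dual feasibility on the basic columns requires 4·y_glaze + 5·y_wheel time = 18, 6·y_glaze + 2·y_wheel time = 16.
→ y_glaze = 2 and y_wheel time = 2.
Reduced cost of mugs: c₃ − yᵀa₃ = 4 − (2·1 + 2·4) = 4 − 10 = -6.

-6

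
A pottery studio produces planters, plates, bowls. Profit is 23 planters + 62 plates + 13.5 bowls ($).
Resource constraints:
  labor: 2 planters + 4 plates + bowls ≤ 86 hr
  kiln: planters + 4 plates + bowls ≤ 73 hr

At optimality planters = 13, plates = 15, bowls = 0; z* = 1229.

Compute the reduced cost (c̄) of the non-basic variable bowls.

Check each constraint at x*: labor 86/86 (tight); kiln 73/73 (tight).
From A_Bᵀ y = c: 2·y_labor + 1·y_kiln = 23; 4·y_labor + 4·y_kiln = 62.
This yields shadow prices y_labor = 7.5, y_kiln = 8.
Reduced cost of bowls: c₃ − yᵀa₃ = 13.5 − (7.5·1 + 8·1) = 13.5 − 15.5 = -2.

-2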